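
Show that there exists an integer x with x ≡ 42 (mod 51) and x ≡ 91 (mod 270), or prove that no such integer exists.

Both moduli are multiples of 3 = gcd(51, 270), so any solution would satisfy x ≡ 42 and x ≡ 91 modulo 3 simultaneously.
But 42 mod 3 = 0 while 91 mod 3 = 1, a contradiction.
So no integer satisfies both congruences.

No such integer exists.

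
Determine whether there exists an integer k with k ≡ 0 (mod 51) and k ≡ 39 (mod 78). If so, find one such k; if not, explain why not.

The moduli are not coprime: gcd(51, 78) = 3. Compatibility requires 3 ∣ (39 − 0) = 39, which holds, so solutions exist.
Put k = 0 + 51t, so we need 51t ≡ 39 (mod 78), equivalently (divide by 3) 17t ≡ 13 (mod 26).
Invert 17 mod 26 by the Euclidean algorithm: 26 = 1·17 + 9, 17 = 1·9 + 8, 9 = 1·8 + 1, 8 = 8·1 + 0; back-substituting, 1 = 9 − 1·8 = 9 − (17 − 1·9) = −17 + 2·9 = −17 + 2·(26 − 1·17) = 2·26 − 3·17. Hence 17·(-3) ≡ 1, so 17⁻¹ ≡ -3 ≡ 23 (mod 26).
Multiplying by 23: t ≡ 23·13 = 299 ≡ 13 (mod 26).
Then k = 0 + 51·13 = 663.
Check: 663 mod 51 = 0, 663 mod 78 = 39. ✓

k = 663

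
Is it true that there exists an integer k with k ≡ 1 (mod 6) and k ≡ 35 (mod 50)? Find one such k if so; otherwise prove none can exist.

k = 85

The moduli are not coprime: gcd(6, 50) = 2. Compatibility requires 2 ∣ (35 − 1) = 34, which holds, so solutions exist.
Write k = 1 + 6t. Then 6t ≡ 35 − 1 ≡ 34 (mod 50); dividing through by 2 gives 3t ≡ 17 (mod 25).
To invert 3 modulo 25: 25 = 8·3 + 1, 3 = 3·1 + 0, and unwinding, 1 = 25 − 8·3. Thus 3⁻¹ ≡ -8 ≡ 17 (mod 25).
Therefore t ≡ 17·17 = 289 ≡ 14 (mod 25).
Then k = 1 + 6·14 = 85.
Indeed 85 ≡ 1 (mod 6) and 85 ≡ 35 (mod 50).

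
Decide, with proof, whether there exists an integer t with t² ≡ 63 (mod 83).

t = 48

t = 48 works: 48² = 2304, and 2304 − 63 = 2241 = 27·83.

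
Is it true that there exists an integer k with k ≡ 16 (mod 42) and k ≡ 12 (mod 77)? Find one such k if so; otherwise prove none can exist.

No, no such integer exists.

gcd(42, 77) = 7. If k ≡ 16 (mod 42) and k ≡ 12 (mod 77), then k ≡ 16 (mod 7) and k ≡ 12 (mod 7).
But 16 mod 7 = 2 while 12 mod 7 = 5, a contradiction.
Hence the system has no solution.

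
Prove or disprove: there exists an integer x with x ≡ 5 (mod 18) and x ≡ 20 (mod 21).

Here gcd(18, 21) = 3, and both 5 and 20 leave remainder 2 mod 3, so the system is consistent.
Step through x = 5, 5 + 18, 5 + 2·18, …: the values 5, 23, 41 reduce mod 21 to 5, 2, 20. The value 41 hits 20.
Indeed 41 ≡ 5 (mod 18) and 41 ≡ 20 (mod 21).

x = 41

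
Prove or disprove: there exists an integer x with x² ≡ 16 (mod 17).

Take x = 13. Then 13² = 169 = 9·17 + 16, so 13² ≡ 16 (mod 17).

x = 13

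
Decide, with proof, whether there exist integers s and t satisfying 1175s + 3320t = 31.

Any value of 1175s + 3320t is a multiple of gcd(1175, 3320) = 5.
But 31 is not a multiple of 5 (it leaves remainder 1).
So the equation is unsolvable over ℤ.

No such integers exist.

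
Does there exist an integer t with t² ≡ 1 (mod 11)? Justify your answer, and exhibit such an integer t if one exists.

t = 10 works: 10² = 100, and 100 − 1 = 99 = 9·11.

t = 10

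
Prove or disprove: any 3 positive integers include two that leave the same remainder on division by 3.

Try 3 consecutive integers, 2, 3, 4. Their remainders mod 3 are 2, 0, 1 — pairwise different, as any 3 ≤ 3 consecutive integers have distinct residues.
So no two of them leave the same remainder on division by 3; the claim fails for this set.

No, the set {2, 3, 4} is a counterexample.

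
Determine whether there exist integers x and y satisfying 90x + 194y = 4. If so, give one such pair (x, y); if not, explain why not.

Since gcd(90, 194) = 2 and 4 = 2·2, Bézout's identity guarantees a solution.
Dividing through by 2 reduces the equation to 45x + 97y = 2.
Dividing repeatedly: 97 = 2·45 + 7, 45 = 6·7 + 3, 7 = 2·3 + 1, 3 = 3·1 + 0.
Working back up the chain: 1 = 7 − 2·3 = 7 − 2·(45 − 6·7) = −2·45 + 13·7 = −2·45 + 13·(97 − 2·45) = 13·97 − 28·45. So 45·(-28) + 97·13 = 1.
Times 2: 45·(-56) + 97·26 = 2, so (-56, 26) solves it.
Shifting by a multiple of (97, −45) keeps it a solution: x = -56 + 1·97 = 41, y = 26 − 1·45 = -19.
Check: 90·41 + 194·(-19) = 3690 − 3686 = 4. ✓

x = 41, y = -19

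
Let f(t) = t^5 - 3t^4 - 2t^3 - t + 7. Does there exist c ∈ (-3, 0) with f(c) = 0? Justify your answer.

f(-3) = -422 and f(0) = 7, which have opposite signs.
As a polynomial, f is continuous on every closed interval.
By the Intermediate Value Theorem, f takes the value 0 somewhere in the open interval.

Such a root exists.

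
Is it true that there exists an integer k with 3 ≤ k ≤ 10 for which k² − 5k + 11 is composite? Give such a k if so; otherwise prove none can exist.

k = 8

At k = 8: 8² − 5·8 + 11 = 35 = 5·7, which is composite.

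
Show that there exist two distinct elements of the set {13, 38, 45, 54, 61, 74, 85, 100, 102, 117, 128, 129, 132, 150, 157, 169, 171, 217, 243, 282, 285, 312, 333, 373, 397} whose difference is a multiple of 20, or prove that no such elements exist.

Reduce each element mod 20: 13↦13, 38↦18, 45↦5, 54↦14, 61↦1, 74↦14, 85↦5, 100↦0, 102↦2, 117↦17, 128↦8, 129↦9, 132↦12, 150↦10, 157↦17, 169↦9, 171↦11, 217↦17, 243↦3, 282↦2, 285↦5, 312↦12, 333↦13, 373↦13, 397↦17. The residue 13 repeats (at 13 and 333), and 333 − 13 = 320 = 16·20.

13 and 333 are such a pair.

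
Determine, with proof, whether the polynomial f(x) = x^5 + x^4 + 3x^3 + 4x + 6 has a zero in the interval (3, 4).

f(3) = 423 and f(4) = 1494, both positive, so a sign-change argument is unavailable; we show f keeps this sign on the whole interval.
Shift to the endpoint 3: with x = 3 + u (0 < u < 1), one computes f(3 + u) = u^5 + 16u^4 + 105u^3 + 351u^2 + 598u + 423.
All 6 nonzero coefficients of this polynomial in u are positive; hence for u > 0 the value is a sum of positive terms (the constant 423 among them).
So f is strictly positive on (3, 4); no root exists in the interval.

No.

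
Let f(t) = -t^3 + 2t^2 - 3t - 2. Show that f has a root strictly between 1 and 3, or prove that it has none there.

Evaluate at the endpoints: f(1) = -4, f(3) = -20 — same sign (negative).
The derivative f'(t) = -3t^2 + 4t - 3 is a quadratic with discriminant 4² − 4·(-3)·(-3) = -20 < 0; it never vanishes, so it is always negative (sign of the leading coefficient).
So f is strictly decreasing; between 1 and 3 its values lie between f(1) = -4 and f(3) = -20, all negative. Therefore f has no root in (1, 3).

f has no root in that interval.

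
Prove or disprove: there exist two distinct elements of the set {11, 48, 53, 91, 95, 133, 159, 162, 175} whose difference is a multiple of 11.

Two integers differ by a multiple of 11 exactly when they have the same residue mod 11. The residues are 11↦0, 48↦4, 53↦9, 91↦3, 95↦7, 133↦1, 159↦5, 162↦8, 175↦10.
All 9 residues are distinct, so no two elements differ by a multiple of 11.

No such pair exists.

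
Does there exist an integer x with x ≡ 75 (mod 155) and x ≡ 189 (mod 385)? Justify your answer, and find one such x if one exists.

There is no such integer.

Reduce both congruences modulo 5, which divides 155 and 385: they say x ≡ 75 (mod 5) and x ≡ 189 (mod 5).
But 75 mod 5 = 0 while 189 mod 5 = 4, a contradiction.
So no integer satisfies both congruences.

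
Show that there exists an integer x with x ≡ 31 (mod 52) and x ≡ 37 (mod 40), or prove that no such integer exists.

Both moduli are multiples of 4 = gcd(52, 40), so any solution would satisfy x ≡ 31 and x ≡ 37 modulo 4 simultaneously.
But 31 mod 4 = 3 while 37 mod 4 = 1, a contradiction.
Hence the system has no solution.

No, no such integer exists.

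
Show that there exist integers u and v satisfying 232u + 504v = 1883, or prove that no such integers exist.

No such integers exist.

Both 232 and 504 are divisible by gcd(232, 504) = 8, hence so is any combination 232u + 504v.
But 1883 = 8·235 + 3, so 8 ∤ 1883.
So the equation is unsolvable over ℤ.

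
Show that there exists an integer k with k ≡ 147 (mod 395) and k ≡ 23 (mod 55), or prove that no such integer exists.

Reduce both congruences modulo 5, which divides 395 and 55: they say k ≡ 147 (mod 5) and k ≡ 23 (mod 5).
However 147 ≡ 2 and 23 ≡ 3 (mod 5), and 2 ≠ 3.
Hence the system has no solution.

No such integer exists.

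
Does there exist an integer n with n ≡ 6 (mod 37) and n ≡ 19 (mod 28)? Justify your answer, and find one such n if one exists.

n = 635

The moduli 37 and 28 are coprime, so by the Chinese Remainder Theorem a unique solution modulo 1036 exists.
Write n = 6 + 37t and require 6 + 37t ≡ 19 (mod 28), i.e. 37t ≡ 13 (mod 28).
37 ≡ 9 (mod 28), so this reads 9t ≡ 13 (mod 28). Since 9·25 = 225 = 8·28 + 1, the inverse of 9 mod 28 is 25.
Therefore t ≡ 25·13 = 325 ≡ 17 (mod 28).
With t = 17: n = 6 + 37·17 = 635.
Verify: 635 = 17·37 + 6 and 635 = 22·28 + 19. ✓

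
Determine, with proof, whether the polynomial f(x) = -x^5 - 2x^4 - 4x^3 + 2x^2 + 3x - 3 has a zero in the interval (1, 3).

No.

The endpoint values f(1) = -5 and f(3) = -489 are both negative. Claim: f(x) < 0 for every x in (1, 3).
Substitute x = 1 + u, where 0 < u < 2 on the interval. Expanding, f(1 + u) = -u^5 - 7u^4 - 22u^3 - 32u^2 - 18u - 5.
The nonzero coefficients here are all negative, so for u > 0 every term is negative (or zero), and the constant term -5 is strictly negative.
So f is strictly negative on (1, 3); no root exists in the interval.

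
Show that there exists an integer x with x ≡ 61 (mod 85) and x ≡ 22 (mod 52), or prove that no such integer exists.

x = 1166

gcd(85, 52) = 1, so the Chinese Remainder Theorem guarantees exactly one residue class mod 4420 satisfying both.
Write x = 61 + 85t and require 61 + 85t ≡ 22 (mod 52), i.e. 85t ≡ 13 (mod 52).
85 ≡ 33 (mod 52), so this reads 33t ≡ 13 (mod 52). Note 33·41 = 1353 ≡ 1 (mod 52) (as 1353 − 1 = 26·52), so 33⁻¹ ≡ 41.
Multiplying by 41: t ≡ 41·13 = 533 ≡ 13 (mod 52).
Taking t = 13 gives x = 61 + 85·13 = 1166.
Verify: 1166 = 13·85 + 61 and 1166 = 22·52 + 22. ✓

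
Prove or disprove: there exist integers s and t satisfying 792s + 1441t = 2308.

No, no such integers exist.

gcd(792, 1441) = 11, so every integer of the form 792s + 1441t is a multiple of 11.
However 2308 leaves remainder 9 on division by 11.
So the equation is unsolvable over ℤ.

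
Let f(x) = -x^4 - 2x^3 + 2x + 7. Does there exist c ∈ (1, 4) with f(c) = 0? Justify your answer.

Yes, f has a root in the interval.

f(1) = 6 and f(4) = -369, which have opposite signs.
f is continuous everywhere (it is a polynomial), in particular on [1, 4].
So by the Intermediate Value Theorem there is a c strictly between 1 and 4 with f(c) = 0.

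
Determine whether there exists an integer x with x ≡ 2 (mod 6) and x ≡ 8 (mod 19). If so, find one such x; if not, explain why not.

The moduli 6 and 19 are coprime, so by the Chinese Remainder Theorem a unique solution modulo 114 exists.
Any solution of the first congruence is x = 2 + 6t; substituting into the second, 6t ≡ 8 − 2 ≡ 6 (mod 19).
Since 6·16 = 96 = 5·19 + 1, the inverse of 6 mod 19 is 16.
Therefore t ≡ 16·6 = 96 ≡ 1 (mod 19).
Taking t = 1 gives x = 2 + 6·1 = 8.
Verify: 8 = 1·6 + 2 and 8 = 0·19 + 8. ✓

x = 8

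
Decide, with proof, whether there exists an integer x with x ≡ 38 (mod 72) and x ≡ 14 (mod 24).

The moduli are not coprime: gcd(72, 24) = 24. Compatibility requires 24 ∣ (14 − 38) = -24, which holds, so solutions exist.
In fact x = 38 itself already satisfies 38 mod 24 = 14.
Indeed 38 ≡ 38 (mod 72) and 38 ≡ 14 (mod 24).

x = 38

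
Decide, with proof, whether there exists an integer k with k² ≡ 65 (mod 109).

Apply Euler's criterion with the prime 109: 65 is a quadratic residue iff 65^54 ≡ 1 (mod 109), and a non-residue iff it is ≡ −1.
Squaring successively (mod 109): 65^2 = 4225 ≡ 83; 65^4 ≡ 83² = 6889 ≡ 22; 65^8 ≡ 22² = 484 ≡ 48; 65^16 ≡ 48² = 2304 ≡ 15; 65^32 ≡ 15² = 225 ≡ 7.
Since 54 = 32 + 16 + 4 + 2, 65^54 ≡ 7 · 15 · 22 · 83; multiplying out mod 109: 7·15 = 105 ≡ 105, then 105·22 = 2310 ≡ 21, then 21·83 = 1743 ≡ 108. Thus 65^54 ≡ 108 ≡ −1 (mod 109).
The value −1 means 65 is a non-residue modulo 109, so k² ≡ 65 (mod 109) is impossible.

No such integer exists.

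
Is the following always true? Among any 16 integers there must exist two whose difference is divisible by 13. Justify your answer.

Each integer lies in one of the 13 residue classes modulo 13.
Placing 16 integers into 13 classes, some class receives at least two — say a and b.
Equal remainders mean a − b ≡ 0 (mod 13), so 13 divides their difference.

True.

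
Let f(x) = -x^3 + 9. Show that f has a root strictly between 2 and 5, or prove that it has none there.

f(2) = 1 and f(5) = -116, which have opposite signs.
f is continuous everywhere (it is a polynomial), in particular on [2, 5].
By the Intermediate Value Theorem f must vanish at some point of (2, 5).

Yes, f has a root in the interval.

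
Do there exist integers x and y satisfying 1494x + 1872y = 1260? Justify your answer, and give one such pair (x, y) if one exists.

Since gcd(1494, 1872) = 18 and 1260 = 18·70, Bézout's identity guarantees a solution.
Dividing through by 18 reduces the equation to 83x + 104y = 70.
Dividing repeatedly: 104 = 1·83 + 21, 83 = 3·21 + 20, 21 = 1·20 + 1, 20 = 20·1 + 0.
Working back up the chain: 1 = 21 − 1·20 = 21 − (83 − 3·21) = −83 + 4·21 = −83 + 4·(104 − 1·83) = 4·104 − 5·83. So 83·(-5) + 104·4 = 1.
Multiplying through by 70: x = (-5)·70 = -350, y = 4·70 = 280 is a solution.
Shifting by a multiple of (104, −83) keeps it a solution: x = -350 + 4·104 = 66, y = 280 − 4·83 = -52.
Indeed 1494·66 + 1872·(-52) = 98604 − 97344 = 1260.

x = 66, y = -52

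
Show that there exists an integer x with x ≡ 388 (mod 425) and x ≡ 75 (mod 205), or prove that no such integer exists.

Reduce both congruences modulo 5, which divides 425 and 205: they say x ≡ 388 (mod 5) and x ≡ 75 (mod 5).
However 388 ≡ 3 and 75 ≡ 0 (mod 5), and 3 ≠ 0.
Therefore no such x exists.

No such integer exists.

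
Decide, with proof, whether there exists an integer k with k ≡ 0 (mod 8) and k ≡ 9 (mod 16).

Reduce both congruences modulo 8, which divides 8 and 16: they say k ≡ 0 (mod 8) and k ≡ 9 (mod 8).
However 0 ≡ 0 and 9 ≡ 1 (mod 8), and 0 ≠ 1.
Therefore no such k exists.

No, no such integer exists.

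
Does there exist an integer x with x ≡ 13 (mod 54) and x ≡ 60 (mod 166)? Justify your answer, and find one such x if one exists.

No such integer exists.

gcd(54, 166) = 2. If x ≡ 13 (mod 54) and x ≡ 60 (mod 166), then x ≡ 13 (mod 2) and x ≡ 60 (mod 2).
But 13 mod 2 = 1 while 60 mod 2 = 0, a contradiction.
So no integer satisfies both congruences.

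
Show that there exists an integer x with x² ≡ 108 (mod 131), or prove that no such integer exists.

x = 34

Take x = 34. Then 34² = 1156 = 8·131 + 108, so 34² ≡ 108 (mod 131).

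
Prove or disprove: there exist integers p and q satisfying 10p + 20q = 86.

No, no such integers exist.

Both 10 and 20 are divisible by gcd(10, 20) = 10, hence so is any combination 10p + 20q.
But 86 = 10·8 + 6, so 10 ∤ 86.
So the equation is unsolvable over ℤ.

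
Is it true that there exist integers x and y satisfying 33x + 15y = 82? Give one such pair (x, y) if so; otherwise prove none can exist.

No such integers exist.

Any value of 33x + 15y is a multiple of gcd(33, 15) = 3.
However 82 leaves remainder 1 on division by 3.
Hence no integers x, y satisfy the equation.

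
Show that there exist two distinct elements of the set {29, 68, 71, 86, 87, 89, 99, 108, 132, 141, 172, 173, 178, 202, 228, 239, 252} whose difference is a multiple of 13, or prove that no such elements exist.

29 and 68 are such a pair.

29 mod 13 = 3 and 68 mod 13 = 3, so 68 − 29 = 39 = 3·13.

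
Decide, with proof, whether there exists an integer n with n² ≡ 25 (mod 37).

n = 5

Take n = 5. Then 5² = 25, and since 0 ≤ 25 < 37 this is already reduced: 5² ≡ 25 (mod 37).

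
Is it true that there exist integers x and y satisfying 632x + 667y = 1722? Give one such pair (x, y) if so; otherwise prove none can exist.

x = 351, y = -330

Since gcd(632, 667) = 1, every integer is an integer combination of 632 and 667.
Dividing repeatedly: 667 = 1·632 + 35, 632 = 18·35 + 2, 35 = 17·2 + 1, 2 = 2·1 + 0.
Working back up the chain: 1 = 35 − 17·2 = 35 − 17·(632 − 18·35) = −17·632 + 307·35 = −17·632 + 307·(667 − 1·632) = 307·667 − 324·632. So 632·(-324) + 667·307 = 1.
Scaling by 1722 gives the particular solution (x, y) = (-557928, 528654).
Adding 837·667 to x and subtracting 837·632 from y gives the tidier solution (351, -330).
Indeed 632·351 + 667·(-330) = 221832 − 220110 = 1722.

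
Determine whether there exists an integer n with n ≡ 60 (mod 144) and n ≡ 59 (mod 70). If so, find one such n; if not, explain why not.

There is no such integer.

Both moduli are multiples of 2 = gcd(144, 70), so any solution would satisfy n ≡ 60 and n ≡ 59 modulo 2 simultaneously.
These are incompatible: 60 − 59 = 1 is not divisible by 2.
Hence the system has no solution.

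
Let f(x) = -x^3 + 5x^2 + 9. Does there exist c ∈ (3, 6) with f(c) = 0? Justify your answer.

Yes, such a c exists.

f(3) = 27 and f(6) = -27, which have opposite signs.
As a polynomial, f is continuous on every closed interval.
By the Intermediate Value Theorem f must vanish at some point of (3, 6).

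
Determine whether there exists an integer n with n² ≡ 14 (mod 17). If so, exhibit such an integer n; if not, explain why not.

Computing n² mod 17 for n = 0, 1, …, 8 (enough, by the symmetry n ↦ 17 − n) gives 0, 1, 4, 9, 16, 8, 2, 15, 13.
So the quadratic residues mod 17 are {0, 1, 2, 4, 8, 9, 13, 15, 16}, and 14 is not among them.
Hence no integer n has n² ≡ 14 (mod 17).

No such integer exists.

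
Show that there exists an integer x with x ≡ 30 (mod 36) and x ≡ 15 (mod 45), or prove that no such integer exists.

Both moduli are multiples of 9 = gcd(36, 45), so any solution would satisfy x ≡ 30 and x ≡ 15 modulo 9 simultaneously.
These are incompatible: 30 − 15 = 15 is not divisible by 9.
Hence the system has no solution.

There is no such integer.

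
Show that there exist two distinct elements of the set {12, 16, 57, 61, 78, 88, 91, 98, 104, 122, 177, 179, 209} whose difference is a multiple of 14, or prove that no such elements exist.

Residues mod 14: 12↦12, 16↦2, 57↦1, 61↦5, 78↦8, 88↦4, 91↦7, 98↦0, 104↦6, 122↦10, 177↦9, 179↦11, 209↦13.
All 13 residues are distinct, so no two elements differ by a multiple of 14.

No, no such pair exists.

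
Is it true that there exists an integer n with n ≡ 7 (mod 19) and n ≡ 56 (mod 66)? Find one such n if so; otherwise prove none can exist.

The moduli 19 and 66 are coprime, so by the Chinese Remainder Theorem a unique solution modulo 1254 exists.
Any solution of the first congruence is n = 7 + 19t; substituting into the second, 19t ≡ 56 − 7 ≡ 49 (mod 66).
Note 19·7 = 133 ≡ 1 (mod 66) (as 133 − 1 = 2·66), so 19⁻¹ ≡ 7.
Multiplying by 7: t ≡ 7·49 = 343 ≡ 13 (mod 66).
With t = 13: n = 7 + 19·13 = 254.
Check: 254 mod 19 = 7, 254 mod 66 = 56. ✓

n = 254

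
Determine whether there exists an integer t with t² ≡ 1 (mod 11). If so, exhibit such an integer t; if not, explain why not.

Take t = 10. Then 10² = 100 = 9·11 + 1, so 10² ≡ 1 (mod 11).

t = 10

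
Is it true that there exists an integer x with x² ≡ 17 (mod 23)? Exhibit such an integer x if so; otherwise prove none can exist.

No such integer exists.

Apply Euler's criterion with the prime 23: 17 is a quadratic residue iff 17^11 ≡ 1 (mod 23), and a non-residue iff it is ≡ −1.
Squaring successively (mod 23): 17^2 = 289 ≡ 13; 17^4 ≡ 13² = 169 ≡ 8; 17^8 ≡ 8² = 64 ≡ 18.
Since 11 = 8 + 2 + 1, 17^11 ≡ 18 · 13 · 17; multiplying out mod 23: 18·13 = 234 ≡ 4, then 4·17 = 68 ≡ 22. Thus 17^11 ≡ 22 ≡ −1 (mod 23).
By Euler's criterion 17 is a quadratic non-residue mod 23: no x satisfies x² ≡ 17 (mod 23).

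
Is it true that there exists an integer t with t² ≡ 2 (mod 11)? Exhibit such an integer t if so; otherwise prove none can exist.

No, no such integer exists.

Squares mod 11 repeat after t = 5 (as (−t)² = t²); for t = 0..5 they are 0, 1, 4, 9, 5, 3.
The set of squares mod 11 is therefore {0, 1, 3, 4, 5, 9}, which does not contain 2.
Therefore t² ≡ 2 (mod 11) has no solution.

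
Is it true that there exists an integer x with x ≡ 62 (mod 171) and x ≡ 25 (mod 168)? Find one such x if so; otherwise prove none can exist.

gcd(171, 168) = 3. If x ≡ 62 (mod 171) and x ≡ 25 (mod 168), then x ≡ 62 (mod 3) and x ≡ 25 (mod 3).
However 62 ≡ 2 and 25 ≡ 1 (mod 3), and 2 ≠ 1.
So no integer satisfies both congruences.

There is no such integer.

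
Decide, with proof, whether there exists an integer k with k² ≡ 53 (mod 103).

There is no such integer.

Apply Euler's criterion with the prime 103: 53 is a quadratic residue iff 53^51 ≡ 1 (mod 103), and a non-residue iff it is ≡ −1.
Squaring successively (mod 103): 53^2 = 2809 ≡ 28; 53^4 ≡ 28² = 784 ≡ 63; 53^8 ≡ 63² = 3969 ≡ 55; 53^16 ≡ 55² = 3025 ≡ 38; 53^32 ≡ 38² = 1444 ≡ 2.
Since 51 = 32 + 16 + 2 + 1, 53^51 ≡ 2 · 38 · 28 · 53; multiplying out mod 103: 2·38 = 76 ≡ 76, then 76·28 = 2128 ≡ 68, then 68·53 = 3604 ≡ 102. Thus 53^51 ≡ 102 ≡ −1 (mod 103).
The value −1 means 53 is a non-residue modulo 103, so k² ≡ 53 (mod 103) is impossible.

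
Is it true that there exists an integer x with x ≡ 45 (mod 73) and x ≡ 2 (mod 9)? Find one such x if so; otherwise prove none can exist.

x = 191

gcd(73, 9) = 1, so the Chinese Remainder Theorem guarantees exactly one residue class mod 657 satisfying both.
Write x = 45 + 73t and require 45 + 73t ≡ 2 (mod 9), i.e. 73t ≡ 2 (mod 9).
73 ≡ 1 (mod 9), so this reads 1t ≡ 2 (mod 9). So t ≡ 2 (mod 9).
Taking t = 2 gives x = 45 + 73·2 = 191.
Check: 191 mod 73 = 45, 191 mod 9 = 2. ✓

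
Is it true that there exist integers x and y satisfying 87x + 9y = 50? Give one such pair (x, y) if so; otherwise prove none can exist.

There are no such integers.

gcd(87, 9) = 3, so every integer of the form 87x + 9y is a multiple of 3.
But 50 = 3·16 + 2, so 3 ∤ 50.
So the equation is unsolvable over ℤ.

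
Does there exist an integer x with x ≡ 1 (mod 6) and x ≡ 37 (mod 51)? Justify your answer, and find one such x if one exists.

x = 37

Here gcd(6, 51) = 3, and both 1 and 37 leave remainder 1 mod 3, so the system is consistent.
Step through x = 1, 1 + 6, 1 + 2·6, …: the values 1, 7, 13, 19, 25, 31, 37 reduce mod 51 to 1, 7, 13, 19, 25, 31, 37. The value 37 hits 37.
Check: 37 mod 6 = 1, 37 mod 51 = 37. ✓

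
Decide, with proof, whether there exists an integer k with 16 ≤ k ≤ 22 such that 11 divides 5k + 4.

k = 19

Try k = 19: 5·19 + 4 = 99 = 9·11, which is divisible by 11.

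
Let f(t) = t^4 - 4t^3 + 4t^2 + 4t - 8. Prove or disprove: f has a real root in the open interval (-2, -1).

Yes, f has a root in the interval.

f(-2) = 48 and f(-1) = -3, which have opposite signs.
f is continuous everywhere (it is a polynomial), in particular on [-2, -1].
By the Intermediate Value Theorem f must vanish at some point of (-2, -1).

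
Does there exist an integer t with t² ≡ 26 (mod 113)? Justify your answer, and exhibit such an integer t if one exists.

t = 34

t = 34 works: 34² = 1156, and 1156 − 26 = 1130 = 10·113.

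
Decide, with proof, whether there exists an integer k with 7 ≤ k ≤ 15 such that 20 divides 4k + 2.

For k = 7, 8, …, 15 the values of 4k + 2 modulo 20 are 10, 14, 18, 2, 6, 10, 14, 18, 2 respectively.
Since 0 is absent from this list, 20 ∤ 4k + 2 for every k with 7 ≤ k ≤ 15.

There is no such integer k in that range.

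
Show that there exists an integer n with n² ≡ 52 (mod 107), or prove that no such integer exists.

n = 42 works: 42² = 1764, and 1764 − 52 = 1712 = 16·107.

n = 42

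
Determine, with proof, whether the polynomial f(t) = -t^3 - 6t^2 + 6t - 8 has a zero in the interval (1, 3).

No.

The endpoint values f(1) = -9 and f(3) = -71 are both negative. Claim: f(t) < 0 for every t in (1, 3).
Shift to the endpoint 1: with t = 1 + u (0 < u < 2), one computes f(1 + u) = -u^3 - 9u^2 - 9u - 9.
The nonzero coefficients here are all negative, so for u > 0 every term is negative (or zero), and the constant term -9 is strictly negative.
Therefore f(t) < 0 throughout (1, 3), and f has no zero there.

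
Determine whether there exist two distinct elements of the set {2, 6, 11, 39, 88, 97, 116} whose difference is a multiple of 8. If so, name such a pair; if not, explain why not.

Reduce each element modulo 8: 2↦2, 6↦6, 11↦3, 39↦7, 88↦0, 97↦1, 116↦4.
These 7 residues are pairwise different, hence no difference of two elements is divisible by 8.

There is no such pair.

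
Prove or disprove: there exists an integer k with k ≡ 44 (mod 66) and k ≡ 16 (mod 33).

No, no such integer exists.

Both moduli are multiples of 33 = gcd(66, 33), so any solution would satisfy k ≡ 44 and k ≡ 16 modulo 33 simultaneously.
These are incompatible: 44 − 16 = 28 is not divisible by 33.
Therefore no such k exists.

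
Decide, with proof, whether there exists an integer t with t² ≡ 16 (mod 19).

t = 15

t = 15 works: 15² = 225, and 225 − 16 = 209 = 11·19.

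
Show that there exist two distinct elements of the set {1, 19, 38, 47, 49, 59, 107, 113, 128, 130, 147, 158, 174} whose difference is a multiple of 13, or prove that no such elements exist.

Two integers differ by a multiple of 13 exactly when they have the same residue mod 13. The residues are 1↦1, 19↦6, 38↦12, 47↦8, 49↦10, 59↦7, 107↦3, 113↦9, 128↦11, 130↦0, 147↦4, 158↦2, 174↦5.
All 13 residues are distinct, so no two elements differ by a multiple of 13.

No, no such pair exists.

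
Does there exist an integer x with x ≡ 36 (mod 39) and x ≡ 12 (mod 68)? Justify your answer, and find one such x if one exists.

Since 39 and 68 share no common factor, CRT says the pair of congruences has a solution (unique mod 2652).
Write x = 36 + 39t and require 36 + 39t ≡ 12 (mod 68), i.e. 39t ≡ 44 (mod 68).
Note 39·7 = 273 ≡ 1 (mod 68) (as 273 − 1 = 4·68), so 39⁻¹ ≡ 7.
Therefore t ≡ 7·44 = 308 ≡ 36 (mod 68).
With t = 36: x = 36 + 39·36 = 1440.
Check: 1440 mod 39 = 36, 1440 mod 68 = 12. ✓

x = 1440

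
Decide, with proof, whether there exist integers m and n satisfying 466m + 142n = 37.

Any value of 466m + 142n is a multiple of gcd(466, 142) = 2.
However 37 leaves remainder 1 on division by 2.
Therefore 466m + 142n = 37 has no solution in integers.

No such integers exist.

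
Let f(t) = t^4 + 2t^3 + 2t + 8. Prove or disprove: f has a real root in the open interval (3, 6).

f(3) = 149 and f(6) = 1748, both positive, so a sign-change argument is unavailable; we show f keeps this sign on the whole interval.
Substitute t = 3 + u, where 0 < u < 3 on the interval. Expanding, f(3 + u) = u^4 + 14u^3 + 72u^2 + 164u + 149.
All 5 nonzero coefficients of this polynomial in u are positive; hence for u > 0 the value is a sum of positive terms (the constant 149 among them).
Therefore f(t) > 0 throughout (3, 6), and f has no zero there.

No.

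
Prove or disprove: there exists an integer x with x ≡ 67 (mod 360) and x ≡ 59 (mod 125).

No such integer exists.

Reduce both congruences modulo 5, which divides 360 and 125: they say x ≡ 67 (mod 5) and x ≡ 59 (mod 5).
But 67 mod 5 = 2 while 59 mod 5 = 4, a contradiction.
Therefore no such x exists.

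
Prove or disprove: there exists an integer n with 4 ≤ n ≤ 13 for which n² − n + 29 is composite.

n = 8

At n = 8: 8² − 8 + 29 = 85 = 5·17, which is composite.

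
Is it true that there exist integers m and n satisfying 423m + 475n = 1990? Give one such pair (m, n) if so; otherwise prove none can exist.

Since gcd(423, 475) = 1, every integer is an integer combination of 423 and 475.
Euclidean algorithm: 475 = 1·423 + 52, 423 = 8·52 + 7, 52 = 7·7 + 3, 7 = 2·3 + 1, 3 = 3·1 + 0.
Unwinding: 1 = 7 − 2·3 = 7 − 2·(52 − 7·7) = −2·52 + 15·7 = −2·52 + 15·(423 − 8·52) = 15·423 − 122·52 = 15·423 − 122·(475 − 1·423) = −122·475 + 137·423, i.e. 423·137 + 475·(-122) = 1.
Multiplying through by 1990: m = 137·1990 = 272630, n = (-122)·1990 = -242780 is a solution.
Subtracting 573·475 from m and adding 573·423 to n gives the tidier solution (455, -401).
Indeed 423·455 + 475·(-401) = 192465 − 190475 = 1990.

m = 455, n = -401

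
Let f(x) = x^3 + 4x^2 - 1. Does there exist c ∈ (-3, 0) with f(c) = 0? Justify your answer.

f(-3) = 8 and f(0) = -1, which have opposite signs.
As a polynomial, f is continuous on every closed interval.
The Intermediate Value Theorem then guarantees some c ∈ (-3, 0) with f(c) = 0.

Such a root exists.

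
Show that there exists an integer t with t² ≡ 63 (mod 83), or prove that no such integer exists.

t = 35

t = 35 works: 35² = 1225, and 1225 − 63 = 1162 = 14·83.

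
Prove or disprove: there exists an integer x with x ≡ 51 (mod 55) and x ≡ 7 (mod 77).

Here gcd(55, 77) = 11, and both 51 and 7 leave remainder 7 mod 11, so the system is consistent.
The integers ≡ 51 (mod 55) are 51, 106, 161, …; their remainders mod 77 are 51, 29, 7, so x = 161 is the first that is ≡ 7 (mod 77).
Indeed 161 ≡ 51 (mod 55) and 161 ≡ 7 (mod 77).

x = 161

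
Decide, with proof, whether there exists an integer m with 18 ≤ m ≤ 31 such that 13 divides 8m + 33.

Try m = 30: 8·30 + 33 = 273 = 21·13, which is divisible by 13.

m = 30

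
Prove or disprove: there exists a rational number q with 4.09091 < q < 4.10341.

Multiplying by 10: 10·4.09091 = 40.90910 and 10·4.10341 = 41.03410, so the integer 41 lies strictly between them.
Hence 41/10 is a rational number with 4.09091 < 41/10 < 4.10341.

q = 41/10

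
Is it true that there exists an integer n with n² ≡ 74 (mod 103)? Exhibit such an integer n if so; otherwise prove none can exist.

No such integer exists.

103 is prime, so by Euler's criterion 74 is a square mod 103 iff 74^((103−1)/2) = 74^51 ≡ 1 (mod 103).
Squaring successively (mod 103): 74^2 = 5476 ≡ 17; 74^4 ≡ 17² = 289 ≡ 83; 74^8 ≡ 83² = 6889 ≡ 91; 74^16 ≡ 91² = 8281 ≡ 41; 74^32 ≡ 41² = 1681 ≡ 33.
Since 51 = 32 + 16 + 2 + 1, 74^51 ≡ 33 · 41 · 17 · 74; multiplying out mod 103: 33·41 = 1353 ≡ 14, then 14·17 = 238 ≡ 32, then 32·74 = 2368 ≡ 102. Thus 74^51 ≡ 102 ≡ −1 (mod 103).
By Euler's criterion 74 is a quadratic non-residue mod 103: no n satisfies n² ≡ 74 (mod 103).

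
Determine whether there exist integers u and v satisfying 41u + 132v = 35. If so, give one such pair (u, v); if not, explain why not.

u = 91, v = -28

41 and 132 are coprime, so 41u + 132v ranges over all of ℤ.
Dividing repeatedly: 132 = 3·41 + 9, 41 = 4·9 + 5, 9 = 1·5 + 4, 5 = 1·4 + 1, 4 = 4·1 + 0.
Working back up the chain: 1 = 5 − 1·4 = 5 − (9 − 1·5) = −9 + 2·5 = −9 + 2·(41 − 4·9) = 2·41 − 9·9 = 2·41 − 9·(132 − 3·41) = −9·132 + 29·41. So 41·29 + 132·(-9) = 1.
Multiplying through by 35: u = 29·35 = 1015, v = (-9)·35 = -315 is a solution.
Subtracting 7·132 from u and adding 7·41 to v gives the tidier solution (91, -28).
Indeed 41·91 + 132·(-28) = 3731 − 3696 = 35.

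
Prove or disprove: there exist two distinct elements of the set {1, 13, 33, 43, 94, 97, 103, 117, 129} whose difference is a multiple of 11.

Residues mod 11: 1↦1, 13↦2, 33↦0, 43↦10, 94↦6, 97↦9, 103↦4, 117↦7, 129↦8.
These 9 residues are pairwise different, hence no difference of two elements is divisible by 11.

No, no such pair exists.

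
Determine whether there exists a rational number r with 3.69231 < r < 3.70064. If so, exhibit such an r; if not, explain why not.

r = 37/10

Look for a denominator N such that an integer falls strictly between N·3.69231 and N·3.70064. N = 10 works: 10·3.69231 = 36.92310 < 37 < 37.00640 = 10·3.70064.
Hence 37/10 is a rational number with 3.69231 < 37/10 < 3.70064.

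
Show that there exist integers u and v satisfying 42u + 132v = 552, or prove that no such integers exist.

Since gcd(42, 132) = 6 and 552 = 6·92, Bézout's identity guarantees a solution.
Dividing through by 6 reduces the equation to 7u + 22v = 92.
Run the Euclidean algorithm on 22 and 7: 22 = 3·7 + 1, 7 = 7·1 + 0.
Working back up the chain: 1 = 22 − 3·7. So 7·(-3) + 22·1 = 1.
Scaling by 92 gives the particular solution (u, v) = (-276, 92).
Adding 13·22 to u and subtracting 13·7 from v gives the tidier solution (10, 1).
Check: 42·10 + 132·1 = 420 + 132 = 552. ✓

u = 10, v = 1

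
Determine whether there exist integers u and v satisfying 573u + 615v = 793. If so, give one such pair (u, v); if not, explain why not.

No such integers exist.

Any value of 573u + 615v is a multiple of gcd(573, 615) = 3.
But 793 is not a multiple of 3 (it leaves remainder 1).
Hence no integers u, v satisfy the equation.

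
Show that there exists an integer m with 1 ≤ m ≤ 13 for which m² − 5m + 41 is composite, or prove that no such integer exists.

At m = 8: 8² − 5·8 + 41 = 65 = 5·13, which is composite.

m = 8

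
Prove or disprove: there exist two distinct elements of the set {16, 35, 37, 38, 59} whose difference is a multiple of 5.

There is no such pair.

Reduce each element modulo 5: 16↦1, 35↦0, 37↦2, 38↦3, 59↦4.
All 5 residues are distinct, so no two elements differ by a multiple of 5.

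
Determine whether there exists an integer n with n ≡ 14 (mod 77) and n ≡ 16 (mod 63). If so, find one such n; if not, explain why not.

gcd(77, 63) = 7. If n ≡ 14 (mod 77) and n ≡ 16 (mod 63), then n ≡ 14 (mod 7) and n ≡ 16 (mod 7).
But 14 mod 7 = 0 while 16 mod 7 = 2, a contradiction.
Hence the system has no solution.

No, no such integer exists.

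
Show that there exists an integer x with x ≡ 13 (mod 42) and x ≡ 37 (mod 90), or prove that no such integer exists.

x = 307

The moduli are not coprime: gcd(42, 90) = 6. Compatibility requires 6 ∣ (37 − 13) = 24, which holds, so solutions exist.
The integers ≡ 13 (mod 42) are 13, 55, 97, 139, 181, 223, 265, 307, …; their remainders mod 90 are 13, 55, 7, 49, 1, 43, 85, 37, so x = 307 is the first that is ≡ 37 (mod 90).
Check: 307 mod 42 = 13, 307 mod 90 = 37. ✓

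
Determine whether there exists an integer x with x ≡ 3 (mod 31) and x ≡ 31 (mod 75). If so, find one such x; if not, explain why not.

gcd(31, 75) = 1, so the Chinese Remainder Theorem guarantees exactly one residue class mod 2325 satisfying both.
Any solution of the first congruence is x = 3 + 31t; substituting into the second, 31t ≡ 31 − 3 ≡ 28 (mod 75).
Invert 31 mod 75 by the Euclidean algorithm: 75 = 2·31 + 13, 31 = 2·13 + 5, 13 = 2·5 + 3, 5 = 1·3 + 2, 3 = 1·2 + 1, 2 = 2·1 + 0; back-substituting, 1 = 3 − 1·2 = 3 − (5 − 1·3) = −5 + 2·3 = −5 + 2·(13 − 2·5) = 2·13 − 5·5 = 2·13 − 5·(31 − 2·13) = −5·31 + 12·13 = −5·31 + 12·(75 − 2·31) = 12·75 − 29·31. Hence 31·(-29) ≡ 1, so 31⁻¹ ≡ -29 ≡ 46 (mod 75).
Multiplying by 46: t ≡ 46·28 = 1288 ≡ 13 (mod 75).
Taking t = 13 gives x = 3 + 31·13 = 406.
Verify: 406 = 13·31 + 3 and 406 = 5·75 + 31. ✓

x = 406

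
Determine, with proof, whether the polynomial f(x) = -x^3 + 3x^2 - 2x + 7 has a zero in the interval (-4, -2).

f(-4) = 127 and f(-2) = 31, both positive, so a sign-change argument is unavailable; we show f keeps this sign on the whole interval.
Substitute x = -2 − u, where 0 < u < 2 on the interval. Expanding, f(-2 − u) = u^3 + 9u^2 + 26u + 31.
All 4 nonzero coefficients of this polynomial in u are positive; hence for u > 0 the value is a sum of positive terms (the constant 31 among them).
So f is strictly positive on (-4, -2); no root exists in the interval.

No.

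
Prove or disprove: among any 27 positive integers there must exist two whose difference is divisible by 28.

No, the set {92, 93, 94, 95, 96, 97, 98, 99, 100, 101, 102, 103, 104, 105, 106, 107, 108, 109, 110, 111, 112, 113, 114, 115, 116, 117, 118} is a counterexample.

Try 27 consecutive integers, 92, 93, …, 118. Their remainders mod 28 are 8, 9, 10, 11, 12, 13, 14, 15, 16, 17, 18, 19, 20, 21, 22, 23, 24, 25, 26, 27, 0, 1, 2, 3, 4, 5, 6 — pairwise different, as any 27 ≤ 28 consecutive integers have distinct residues.
Any two of them differ by at most 26 < 28 and by at least 1, so no difference is a multiple of 28.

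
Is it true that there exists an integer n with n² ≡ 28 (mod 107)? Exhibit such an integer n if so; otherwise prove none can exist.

107 is prime, so by Euler's criterion 28 is a square mod 107 iff 28^((107−1)/2) = 28^53 ≡ 1 (mod 107).
Squaring successively (mod 107): 28^2 = 784 ≡ 35; 28^4 ≡ 35² = 1225 ≡ 48; 28^8 ≡ 48² = 2304 ≡ 57; 28^16 ≡ 57² = 3249 ≡ 39; 28^32 ≡ 39² = 1521 ≡ 23.
Since 53 = 32 + 16 + 4 + 1, 28^53 ≡ 23 · 39 · 48 · 28; multiplying out mod 107: 23·39 = 897 ≡ 41, then 41·48 = 1968 ≡ 42, then 42·28 = 1176 ≡ 106. Thus 28^53 ≡ 106 ≡ −1 (mod 107).
By Euler's criterion 28 is a quadratic non-residue mod 107: no n satisfies n² ≡ 28 (mod 107).

No such integer exists.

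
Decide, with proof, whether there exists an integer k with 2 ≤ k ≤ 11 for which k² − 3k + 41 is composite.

k = 8

At k = 8: 8² − 3·8 + 41 = 81 = 3·27, which is composite.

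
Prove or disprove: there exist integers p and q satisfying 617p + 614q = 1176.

617 and 614 are coprime, so 617p + 614q ranges over all of ℤ.
Run the Euclidean algorithm on 617 and 614: 617 = 1·614 + 3, 614 = 204·3 + 2, 3 = 1·2 + 1, 2 = 2·1 + 0.
Unwinding: 1 = 3 − 1·2 = 3 − (614 − 204·3) = −614 + 205·3 = −614 + 205·(617 − 1·614) = 205·617 − 206·614, i.e. 617·205 + 614·(-206) = 1.
Times 1176: 617·241080 + 614·(-242256) = 1176, so (241080, -242256) solves it.
Subtracting 392·614 from p and adding 392·617 to q gives the tidier solution (392, -392).
Indeed 617·392 + 614·(-392) = 241864 − 240688 = 1176.

p = 392, q = -392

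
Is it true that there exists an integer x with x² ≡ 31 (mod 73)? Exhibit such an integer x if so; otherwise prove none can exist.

73 is prime, so by Euler's criterion 31 is a square mod 73 iff 31^((73−1)/2) = 31^36 ≡ 1 (mod 73).
Repeated squaring mod 73: 31^2 = 961 ≡ 12; 31^4 ≡ 12² = 144 ≡ 71; 31^8 ≡ 71² = 5041 ≡ 4; 31^16 ≡ 4² = 16 ≡ 16; 31^32 ≡ 16² = 256 ≡ 37.
Since 36 = 32 + 4, 31^36 ≡ 37 · 71; multiplying out mod 73: 37·71 = 2627 ≡ 72. Thus 31^36 ≡ 72 ≡ −1 (mod 73).
By Euler's criterion 31 is a quadratic non-residue mod 73: no x satisfies x² ≡ 31 (mod 73).

There is no such integer.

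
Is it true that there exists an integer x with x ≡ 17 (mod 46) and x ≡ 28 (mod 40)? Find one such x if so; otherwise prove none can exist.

No such integer exists.

Both moduli are multiples of 2 = gcd(46, 40), so any solution would satisfy x ≡ 17 and x ≡ 28 modulo 2 simultaneously.
However 17 ≡ 1 and 28 ≡ 0 (mod 2), and 1 ≠ 0.
So no integer satisfies both congruences.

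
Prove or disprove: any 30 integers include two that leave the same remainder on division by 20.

Yes.

There are exactly 20 possible remainders on division by 20.
Since 30 > 20, two of the 30 integers must share a residue class by the pigeonhole principle; call them a and b.
That is, a and b leave the same remainder on division by 20, as claimed.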